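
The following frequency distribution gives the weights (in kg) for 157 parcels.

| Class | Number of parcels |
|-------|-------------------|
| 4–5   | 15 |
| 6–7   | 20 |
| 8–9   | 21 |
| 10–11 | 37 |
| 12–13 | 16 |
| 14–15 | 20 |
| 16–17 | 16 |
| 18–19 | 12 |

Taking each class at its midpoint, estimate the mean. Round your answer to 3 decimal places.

11.086

Midpoints: 4.5, 6.5, 8.5, 10.5, 12.5, 14.5, 16.5, 18.5
Σfm = 15×4.5 + 20×6.5 + 21×8.5 + 37×10.5 + 16×12.5 + 20×14.5 + 16×16.5 + 12×18.5 = 1740.5
n = Σf = 157
Mean = 1740.5 / 157 = 11.0860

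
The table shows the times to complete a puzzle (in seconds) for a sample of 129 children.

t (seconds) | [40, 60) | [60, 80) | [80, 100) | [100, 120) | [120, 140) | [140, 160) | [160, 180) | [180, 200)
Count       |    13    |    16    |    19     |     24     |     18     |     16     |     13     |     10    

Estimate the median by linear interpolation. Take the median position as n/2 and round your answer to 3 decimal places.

Cumulative frequencies: 13, 29, 48, 72, 90, 106, 119, 129
n = 129; position = n/2 = 64.5.
This falls in the class [100, 120): L = 100, F = 48, f = 24, h = 20.
Median ≈ 100 + ((64.5 − 48) / 24) × 20 = 113.7500

113.750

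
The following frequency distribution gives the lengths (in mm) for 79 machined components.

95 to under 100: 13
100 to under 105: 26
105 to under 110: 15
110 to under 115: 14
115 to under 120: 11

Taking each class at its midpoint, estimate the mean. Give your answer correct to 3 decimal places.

106.487

Midpoints: 97.5, 102.5, 107.5, 112.5, 117.5
Σfm = 13×97.5 + 26×102.5 + 15×107.5 + 14×112.5 + 11×117.5 = 8412.5
n = Σf = 79
Mean = 8412.5 / 79 = 106.4873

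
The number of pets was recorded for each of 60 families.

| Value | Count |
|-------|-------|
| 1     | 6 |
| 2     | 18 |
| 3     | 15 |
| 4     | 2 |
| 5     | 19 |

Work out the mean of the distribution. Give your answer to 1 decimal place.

Values: 1, 2, 3, 4, 5
Σfx = 6×1 + 18×2 + 15×3 + 2×4 + 19×5 = 190
n = Σf = 60
Mean = 190 / 60 = 3.1667

3.2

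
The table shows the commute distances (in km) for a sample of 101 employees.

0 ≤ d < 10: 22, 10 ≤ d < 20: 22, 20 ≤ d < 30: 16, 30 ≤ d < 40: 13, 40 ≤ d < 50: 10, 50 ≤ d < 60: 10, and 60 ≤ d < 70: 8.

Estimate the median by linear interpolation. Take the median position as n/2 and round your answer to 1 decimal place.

24.1

Cumulative frequencies: 22, 44, 60, 73, 83, 93, 101
n = 101; position = n/2 = 50.5.
This falls in the class 20 ≤ d < 30: L = 20, F = 44, f = 16, h = 10.
Median ≈ 20 + ((50.5 − 44) / 16) × 10 = 24.0625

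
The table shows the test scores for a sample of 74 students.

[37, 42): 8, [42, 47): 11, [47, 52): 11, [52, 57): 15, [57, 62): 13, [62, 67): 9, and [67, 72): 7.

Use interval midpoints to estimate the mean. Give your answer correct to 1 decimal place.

Midpoints: 39.5, 44.5, 49.5, 54.5, 59.5, 64.5, 69.5
Σfm = 8×39.5 + 11×44.5 + 11×49.5 + 15×54.5 + 13×59.5 + 9×64.5 + 7×69.5 = 4008
n = Σf = 74
Mean = 4008 / 74 = 54.1622

54.2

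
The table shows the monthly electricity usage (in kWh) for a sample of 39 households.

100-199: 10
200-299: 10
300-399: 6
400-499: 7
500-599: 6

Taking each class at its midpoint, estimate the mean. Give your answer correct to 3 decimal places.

321.295

Midpoints: 149.5, 249.5, 349.5, 449.5, 549.5
Σfm = 10×149.5 + 10×249.5 + 6×349.5 + 7×449.5 + 6×549.5 = 12530.5
n = Σf = 39
Mean = 12530.5 / 39 = 321.2949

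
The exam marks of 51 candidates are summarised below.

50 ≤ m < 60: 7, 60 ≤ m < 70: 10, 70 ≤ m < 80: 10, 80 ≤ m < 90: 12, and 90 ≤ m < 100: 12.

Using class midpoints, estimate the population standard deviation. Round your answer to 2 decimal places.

Midpoints: 55, 65, 75, 85, 95
n = 51, Σfm = 3945, mean = 77.3529
Σfm² = 314675
Σf(m − x̄)² = Σfm² − (Σfm)²/n = 314675 − 3945²/51 = 9517.6471
Population variance = 9517.6471 / 51 = 186.6205
Standard deviation = √186.6205 = 13.6609

13.66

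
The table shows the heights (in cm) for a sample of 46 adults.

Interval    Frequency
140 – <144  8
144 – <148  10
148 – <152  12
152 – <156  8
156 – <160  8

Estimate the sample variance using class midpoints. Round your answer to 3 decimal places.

Midpoints: 142, 146, 150, 154, 158
n = 46, Σfm = 6892, mean = 149.8261
Σfm² = 1033912
Σf(m − x̄)² = Σfm² − (Σfm)²/n = 1033912 − 6892²/46 = 1310.6087
Sample variance = 1310.6087 / 45 = 29.1246

29.125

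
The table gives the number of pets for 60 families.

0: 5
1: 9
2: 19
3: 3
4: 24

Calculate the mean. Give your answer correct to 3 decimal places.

Values: 0, 1, 2, 3, 4
Σfx = 5×0 + 9×1 + 19×2 + 3×3 + 24×4 = 152
n = Σf = 60
Mean = 152 / 60 = 2.5333

2.533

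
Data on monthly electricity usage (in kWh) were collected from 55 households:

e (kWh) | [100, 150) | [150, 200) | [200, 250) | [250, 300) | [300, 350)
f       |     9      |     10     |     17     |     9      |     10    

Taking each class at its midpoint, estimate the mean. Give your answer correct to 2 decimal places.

Midpoints: 125, 175, 225, 275, 325
Σfm = 9×125 + 10×175 + 17×225 + 9×275 + 10×325 = 12425
n = Σf = 55
Mean = 12425 / 55 = 225.9091

225.91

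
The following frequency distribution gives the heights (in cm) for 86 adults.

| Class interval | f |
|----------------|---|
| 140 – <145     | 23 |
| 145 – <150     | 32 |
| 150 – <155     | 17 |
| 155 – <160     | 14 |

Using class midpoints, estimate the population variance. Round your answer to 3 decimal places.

26.271

Midpoints: 142.5, 147.5, 152.5, 157.5
n = 86, Σfm = 12795, mean = 148.7791
Σfm² = 1905887.5
Σf(m − x̄)² = Σfm² − (Σfm)²/n = 1905887.5 − 12795²/86 = 2259.3023
Population variance = 2259.3023 / 86 = 26.2710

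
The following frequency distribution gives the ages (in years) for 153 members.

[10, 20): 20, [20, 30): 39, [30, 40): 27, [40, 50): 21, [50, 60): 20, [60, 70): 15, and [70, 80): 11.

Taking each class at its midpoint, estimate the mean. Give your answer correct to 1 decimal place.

Midpoints: 15, 25, 35, 45, 55, 65, 75
Σfm = 20×15 + 39×25 + 27×35 + 21×45 + 20×55 + 15×65 + 11×75 = 6065
n = Σf = 153
Mean = 6065 / 153 = 39.6405

39.6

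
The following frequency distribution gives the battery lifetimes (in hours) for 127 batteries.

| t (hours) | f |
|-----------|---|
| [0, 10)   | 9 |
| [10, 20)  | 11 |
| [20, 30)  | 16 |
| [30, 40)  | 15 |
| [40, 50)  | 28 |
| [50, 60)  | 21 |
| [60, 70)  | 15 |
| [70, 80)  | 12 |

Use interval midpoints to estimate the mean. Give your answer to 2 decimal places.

Midpoints: 5, 15, 25, 35, 45, 55, 65, 75
Σfm = 9×5 + 11×15 + 16×25 + 15×35 + 28×45 + 21×55 + 15×65 + 12×75 = 5425
n = Σf = 127
Mean = 5425 / 127 = 42.7165

42.72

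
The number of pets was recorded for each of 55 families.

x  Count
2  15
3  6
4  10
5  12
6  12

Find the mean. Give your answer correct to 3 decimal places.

4.000

Values: 2, 3, 4, 5, 6
Σfx = 15×2 + 6×3 + 10×4 + 12×5 + 12×6 = 220
n = Σf = 55
Mean = 220 / 55 = 4.0000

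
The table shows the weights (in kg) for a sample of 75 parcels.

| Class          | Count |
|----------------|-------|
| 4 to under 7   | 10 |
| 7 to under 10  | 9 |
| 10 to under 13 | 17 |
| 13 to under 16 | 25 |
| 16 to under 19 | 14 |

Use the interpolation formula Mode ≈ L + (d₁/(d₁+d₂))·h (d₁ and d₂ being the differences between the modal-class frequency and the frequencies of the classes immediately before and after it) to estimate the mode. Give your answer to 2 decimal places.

14.26

Modal class: 13 to under 16 (highest frequency 25).
d₁ = 25 − 17 = 8, d₂ = 25 − 14 = 11
Mode ≈ 13 + (8/(8+11)) × 3 = 13 + 1.2632 = 14.2632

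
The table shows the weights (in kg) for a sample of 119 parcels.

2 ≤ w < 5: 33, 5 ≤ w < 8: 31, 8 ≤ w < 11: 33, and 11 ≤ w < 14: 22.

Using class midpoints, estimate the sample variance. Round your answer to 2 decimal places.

10.50

Midpoints: 3.5, 6.5, 9.5, 12.5
n = 119, Σfm = 905.5, mean = 7.6092
Σfm² = 8129.75
Σf(m − x̄)² = Σfm² − (Σfm)²/n = 8129.75 − 905.5²/119 = 1239.5798
Sample variance = 1239.5798 / 118 = 10.5049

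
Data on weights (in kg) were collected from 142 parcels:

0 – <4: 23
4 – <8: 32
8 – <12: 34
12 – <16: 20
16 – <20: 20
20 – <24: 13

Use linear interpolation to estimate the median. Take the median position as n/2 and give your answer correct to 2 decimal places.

Cumulative frequencies: 23, 55, 89, 109, 129, 142
n = 142; position = n/2 = 71.
This falls in the class 8 – <12: L = 8, F = 55, f = 34, h = 4.
Median ≈ 8 + ((71 − 55) / 34) × 4 = 9.8824

9.88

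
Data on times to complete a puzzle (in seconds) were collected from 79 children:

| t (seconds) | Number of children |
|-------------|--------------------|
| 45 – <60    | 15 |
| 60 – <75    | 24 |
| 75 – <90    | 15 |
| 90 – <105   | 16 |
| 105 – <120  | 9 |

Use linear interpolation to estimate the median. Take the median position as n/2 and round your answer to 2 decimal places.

Cumulative frequencies: 15, 39, 54, 70, 79
n = 79; position = n/2 = 39.5.
This falls in the class 75 – <90: L = 75, F = 39, f = 15, h = 15.
Median ≈ 75 + ((39.5 − 39) / 15) × 15 = 75.5000

75.50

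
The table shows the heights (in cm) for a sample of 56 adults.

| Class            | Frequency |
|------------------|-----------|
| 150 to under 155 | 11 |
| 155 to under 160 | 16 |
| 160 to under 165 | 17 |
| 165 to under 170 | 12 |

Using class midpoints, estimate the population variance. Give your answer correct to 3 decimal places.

Midpoints: 152.5, 157.5, 162.5, 167.5
n = 56, Σfm = 8970, mean = 160.1786
Σfm² = 1438300
Σf(m − x̄)² = Σfm² − (Σfm)²/n = 1438300 − 8970²/56 = 1498.2143
Population variance = 1498.2143 / 56 = 26.7538

26.754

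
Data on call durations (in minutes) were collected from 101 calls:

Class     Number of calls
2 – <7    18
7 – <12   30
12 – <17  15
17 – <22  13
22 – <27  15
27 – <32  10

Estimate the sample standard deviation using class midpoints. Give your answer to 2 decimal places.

8.13

Midpoints: 4.5, 9.5, 14.5, 19.5, 24.5, 29.5
n = 101, Σfm = 1499.5, mean = 14.8465
Σfm² = 28875.25
Σf(m − x̄)² = Σfm² − (Σfm)²/n = 28875.25 − 1499.5²/101 = 6612.8713
Sample variance = 6612.8713 / 100 = 66.1287
Standard deviation = √66.1287 = 8.1320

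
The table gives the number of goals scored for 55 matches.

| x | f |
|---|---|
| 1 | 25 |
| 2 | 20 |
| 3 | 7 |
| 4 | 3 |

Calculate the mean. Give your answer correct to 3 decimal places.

1.782

Values: 1, 2, 3, 4
Σfx = 25×1 + 20×2 + 7×3 + 3×4 = 98
n = Σf = 55
Mean = 98 / 55 = 1.7818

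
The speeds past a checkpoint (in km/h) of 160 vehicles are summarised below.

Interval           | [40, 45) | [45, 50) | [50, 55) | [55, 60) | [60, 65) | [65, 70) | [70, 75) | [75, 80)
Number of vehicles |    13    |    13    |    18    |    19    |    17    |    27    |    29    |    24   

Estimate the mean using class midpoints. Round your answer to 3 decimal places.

62.844

Midpoints: 42.5, 47.5, 52.5, 57.5, 62.5, 67.5, 72.5, 77.5
Σfm = 13×42.5 + 13×47.5 + 18×52.5 + 19×57.5 + 17×62.5 + 27×67.5 + 29×72.5 + 24×77.5 = 10055
n = Σf = 160
Mean = 10055 / 160 = 62.8438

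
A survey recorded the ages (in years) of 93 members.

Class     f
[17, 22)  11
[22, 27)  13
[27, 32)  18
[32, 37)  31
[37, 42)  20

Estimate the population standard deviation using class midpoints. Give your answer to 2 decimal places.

Midpoints: 19.5, 24.5, 29.5, 34.5, 39.5
n = 93, Σfm = 2923.5, mean = 31.4355
Σfm² = 95753.25
Σf(m − x̄)² = Σfm² − (Σfm)²/n = 95753.25 − 2923.5²/93 = 3851.6129
Population variance = 3851.6129 / 93 = 41.4152
Standard deviation = √41.4152 = 6.4355

6.44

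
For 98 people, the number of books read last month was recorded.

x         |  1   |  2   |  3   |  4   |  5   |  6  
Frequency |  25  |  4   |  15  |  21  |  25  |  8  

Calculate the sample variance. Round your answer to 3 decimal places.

Values: 1, 2, 3, 4, 5, 6
n = 98, Σfx = 335, mean = 3.4184
Σfx² = 1425
Σf(x − x̄)² = Σfx² − (Σfx)²/n = 1425 − 335²/98 = 279.8469
Sample variance = 279.8469 / 97 = 2.8850

2.885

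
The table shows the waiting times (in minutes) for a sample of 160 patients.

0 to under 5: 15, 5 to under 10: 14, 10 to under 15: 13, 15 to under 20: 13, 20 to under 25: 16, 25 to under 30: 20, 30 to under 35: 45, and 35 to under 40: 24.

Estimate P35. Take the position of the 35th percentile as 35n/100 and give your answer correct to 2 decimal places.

Cumulative frequencies: 15, 29, 42, 55, 71, 91, 136, 160
n = 160; position = 35n/100 = 56.
This falls in the class 20 to under 25: L = 20, F = 55, f = 16, h = 5.
35th percentile ≈ 20 + ((56 − 55) / 16) × 5 = 20.3125

20.31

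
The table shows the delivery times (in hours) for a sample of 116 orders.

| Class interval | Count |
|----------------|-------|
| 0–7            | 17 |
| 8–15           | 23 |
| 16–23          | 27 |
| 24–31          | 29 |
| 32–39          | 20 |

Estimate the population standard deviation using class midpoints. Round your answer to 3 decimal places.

Midpoints: 3.5, 11.5, 19.5, 27.5, 35.5
n = 116, Σfm = 2358, mean = 20.3276
Σfm² = 60653
Σf(m − x̄)² = Σfm² − (Σfm)²/n = 60653 − 2358²/116 = 12720.5517
Population variance = 12720.5517 / 116 = 109.6599
Standard deviation = √109.6599 = 10.4719

10.472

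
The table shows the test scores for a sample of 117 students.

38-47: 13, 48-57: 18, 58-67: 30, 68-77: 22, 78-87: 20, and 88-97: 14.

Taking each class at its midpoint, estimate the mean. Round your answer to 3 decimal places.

67.628

Midpoints: 42.5, 52.5, 62.5, 72.5, 82.5, 92.5
Σfm = 13×42.5 + 18×52.5 + 30×62.5 + 22×72.5 + 20×82.5 + 14×92.5 = 7912.5
n = Σf = 117
Mean = 7912.5 / 117 = 67.6282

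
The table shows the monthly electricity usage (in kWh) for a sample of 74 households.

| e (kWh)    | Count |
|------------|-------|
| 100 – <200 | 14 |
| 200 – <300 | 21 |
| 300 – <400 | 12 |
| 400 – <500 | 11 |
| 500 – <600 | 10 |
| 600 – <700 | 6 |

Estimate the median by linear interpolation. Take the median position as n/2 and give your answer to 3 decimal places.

316.667

Cumulative frequencies: 14, 35, 47, 58, 68, 74
n = 74; position = n/2 = 37.
This falls in the class 300 – <400: L = 300, F = 35, f = 12, h = 100.
Median ≈ 300 + ((37 − 35) / 12) × 100 = 316.6667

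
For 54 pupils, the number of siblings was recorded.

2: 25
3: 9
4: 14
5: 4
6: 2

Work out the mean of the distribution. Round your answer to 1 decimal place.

Values: 2, 3, 4, 5, 6
Σfx = 25×2 + 9×3 + 14×4 + 4×5 + 2×6 = 165
n = Σf = 54
Mean = 165 / 54 = 3.0556

3.1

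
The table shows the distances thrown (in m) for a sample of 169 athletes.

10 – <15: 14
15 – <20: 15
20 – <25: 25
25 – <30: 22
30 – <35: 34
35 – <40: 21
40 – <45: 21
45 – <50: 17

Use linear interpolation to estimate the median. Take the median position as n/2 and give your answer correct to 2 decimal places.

31.25

Cumulative frequencies: 14, 29, 54, 76, 110, 131, 152, 169
n = 169; position = n/2 = 84.5.
This falls in the class 30 – <35: L = 30, F = 76, f = 34, h = 5.
Median ≈ 30 + ((84.5 − 76) / 34) × 5 = 31.2500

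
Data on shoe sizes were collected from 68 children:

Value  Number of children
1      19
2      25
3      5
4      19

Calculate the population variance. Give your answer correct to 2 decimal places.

1.35

Values: 1, 2, 3, 4
n = 68, Σfx = 160, mean = 2.3529
Σfx² = 468
Σf(x − x̄)² = Σfx² − (Σfx)²/n = 468 − 160²/68 = 91.5294
Population variance = 91.5294 / 68 = 1.3460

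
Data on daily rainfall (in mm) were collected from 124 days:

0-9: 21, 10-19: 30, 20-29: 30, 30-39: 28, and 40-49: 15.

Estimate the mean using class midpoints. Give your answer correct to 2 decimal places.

Midpoints: 4.5, 14.5, 24.5, 34.5, 44.5
Σfm = 21×4.5 + 30×14.5 + 30×24.5 + 28×34.5 + 15×44.5 = 2898
n = Σf = 124
Mean = 2898 / 124 = 23.3710

23.37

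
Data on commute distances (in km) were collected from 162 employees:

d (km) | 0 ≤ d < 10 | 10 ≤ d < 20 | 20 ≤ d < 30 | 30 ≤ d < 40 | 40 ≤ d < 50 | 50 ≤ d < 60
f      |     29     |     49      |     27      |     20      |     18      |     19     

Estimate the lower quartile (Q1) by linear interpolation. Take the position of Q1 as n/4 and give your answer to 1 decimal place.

Cumulative frequencies: 29, 78, 105, 125, 143, 162
n = 162; position = n/4 = 40.5.
This falls in the class 10 ≤ d < 20: L = 10, F = 29, f = 49, h = 10.
Lower quartile ≈ 10 + ((40.5 − 29) / 49) × 10 = 12.3469

12.3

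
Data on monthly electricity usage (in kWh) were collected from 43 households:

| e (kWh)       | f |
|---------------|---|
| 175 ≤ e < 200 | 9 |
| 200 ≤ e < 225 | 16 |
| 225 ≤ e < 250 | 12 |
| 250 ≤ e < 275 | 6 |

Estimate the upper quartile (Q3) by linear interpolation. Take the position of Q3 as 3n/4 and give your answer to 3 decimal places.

Cumulative frequencies: 9, 25, 37, 43
n = 43; position = 3n/4 = 32.25.
This falls in the class 225 ≤ e < 250: L = 225, F = 25, f = 12, h = 25.
Upper quartile ≈ 225 + ((32.25 − 25) / 12) × 25 = 240.1042

240.104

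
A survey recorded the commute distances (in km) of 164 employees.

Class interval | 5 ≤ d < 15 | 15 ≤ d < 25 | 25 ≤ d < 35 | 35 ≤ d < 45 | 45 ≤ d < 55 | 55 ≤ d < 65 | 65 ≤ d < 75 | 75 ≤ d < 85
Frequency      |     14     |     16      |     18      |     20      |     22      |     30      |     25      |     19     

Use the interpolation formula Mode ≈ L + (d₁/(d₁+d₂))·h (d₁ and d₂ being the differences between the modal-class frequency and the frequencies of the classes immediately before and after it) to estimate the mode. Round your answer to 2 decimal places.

61.15

Modal class: 55 ≤ d < 65 (highest frequency 30).
d₁ = 30 − 22 = 8, d₂ = 30 − 25 = 5
Mode ≈ 55 + (8/(8+5)) × 10 = 55 + 6.1538 = 61.1538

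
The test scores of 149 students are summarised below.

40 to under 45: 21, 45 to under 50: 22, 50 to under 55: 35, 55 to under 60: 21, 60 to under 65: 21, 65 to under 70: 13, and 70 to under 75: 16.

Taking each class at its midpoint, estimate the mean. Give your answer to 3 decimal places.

55.923

Midpoints: 42.5, 47.5, 52.5, 57.5, 62.5, 67.5, 72.5
Σfm = 21×42.5 + 22×47.5 + 35×52.5 + 21×57.5 + 21×62.5 + 13×67.5 + 16×72.5 = 8332.5
n = Σf = 149
Mean = 8332.5 / 149 = 55.9228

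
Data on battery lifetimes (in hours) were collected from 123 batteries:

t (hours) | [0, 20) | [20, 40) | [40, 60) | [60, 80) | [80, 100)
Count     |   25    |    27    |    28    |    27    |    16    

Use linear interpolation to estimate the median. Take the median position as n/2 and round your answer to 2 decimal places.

46.79

Cumulative frequencies: 25, 52, 80, 107, 123
n = 123; position = n/2 = 61.5.
This falls in the class [40, 60): L = 40, F = 52, f = 28, h = 20.
Median ≈ 40 + ((61.5 − 52) / 28) × 20 = 46.7857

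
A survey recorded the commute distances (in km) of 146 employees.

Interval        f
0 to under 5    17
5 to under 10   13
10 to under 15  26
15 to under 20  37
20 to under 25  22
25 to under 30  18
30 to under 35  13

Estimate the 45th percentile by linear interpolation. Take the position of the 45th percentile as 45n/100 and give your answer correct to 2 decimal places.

Cumulative frequencies: 17, 30, 56, 93, 115, 133, 146
n = 146; position = 45n/100 = 65.7.
This falls in the class 15 to under 20: L = 15, F = 56, f = 37, h = 5.
45th percentile ≈ 15 + ((65.7 − 56) / 37) × 5 = 16.3108

16.31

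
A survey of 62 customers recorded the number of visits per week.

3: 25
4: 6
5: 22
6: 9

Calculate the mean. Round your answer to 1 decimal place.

4.2

Values: 3, 4, 5, 6
Σfx = 25×3 + 6×4 + 22×5 + 9×6 = 263
n = Σf = 62
Mean = 263 / 62 = 4.2419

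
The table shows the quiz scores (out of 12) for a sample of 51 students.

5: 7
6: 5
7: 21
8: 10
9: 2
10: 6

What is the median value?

7

Cumulative frequencies: 7, 12, 33, 43, 45, 51
n = 51, so the median is the value in position (n+1)/2 = 26.
Position 26 falls at value 7.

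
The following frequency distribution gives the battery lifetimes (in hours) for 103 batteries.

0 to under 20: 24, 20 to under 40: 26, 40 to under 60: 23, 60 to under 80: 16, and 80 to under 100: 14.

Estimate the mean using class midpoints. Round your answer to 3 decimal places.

Midpoints: 10, 30, 50, 70, 90
Σfm = 24×10 + 26×30 + 23×50 + 16×70 + 14×90 = 4550
n = Σf = 103
Mean = 4550 / 103 = 44.1748

44.175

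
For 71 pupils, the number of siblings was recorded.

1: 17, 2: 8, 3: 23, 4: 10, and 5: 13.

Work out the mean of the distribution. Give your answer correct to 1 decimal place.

Values: 1, 2, 3, 4, 5
Σfx = 17×1 + 8×2 + 23×3 + 10×4 + 13×5 = 207
n = Σf = 71
Mean = 207 / 71 = 2.9155

2.9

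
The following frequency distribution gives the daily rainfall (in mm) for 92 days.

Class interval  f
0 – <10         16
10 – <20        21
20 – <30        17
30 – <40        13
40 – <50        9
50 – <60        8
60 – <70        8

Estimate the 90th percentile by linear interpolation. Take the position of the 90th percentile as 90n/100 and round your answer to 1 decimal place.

58.5

Cumulative frequencies: 16, 37, 54, 67, 76, 84, 92
n = 92; position = 90n/100 = 82.8.
This falls in the class 50 – <60: L = 50, F = 76, f = 8, h = 10.
90th percentile ≈ 50 + ((82.8 − 76) / 8) × 10 = 58.5000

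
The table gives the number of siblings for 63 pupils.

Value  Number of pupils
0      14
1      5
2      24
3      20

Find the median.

2

Cumulative frequencies: 14, 19, 43, 63
n = 63, so the median is the value in position (n+1)/2 = 32.
Position 32 falls at value 2.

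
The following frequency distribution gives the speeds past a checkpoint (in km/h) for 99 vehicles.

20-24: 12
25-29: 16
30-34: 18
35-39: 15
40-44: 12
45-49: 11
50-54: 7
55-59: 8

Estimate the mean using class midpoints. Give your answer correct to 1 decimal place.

37.1

Midpoints: 22, 27, 32, 37, 42, 47, 52, 57
Σfm = 12×22 + 16×27 + 18×32 + 15×37 + 12×42 + 11×47 + 7×52 + 8×57 = 3668
n = Σf = 99
Mean = 3668 / 99 = 37.0505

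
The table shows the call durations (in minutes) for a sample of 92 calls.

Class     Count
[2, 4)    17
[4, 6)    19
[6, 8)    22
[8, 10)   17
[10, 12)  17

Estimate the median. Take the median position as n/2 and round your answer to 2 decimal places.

6.91

Cumulative frequencies: 17, 36, 58, 75, 92
n = 92; position = n/2 = 46.
This falls in the class [6, 8): L = 6, F = 36, f = 22, h = 2.
Median ≈ 6 + ((46 − 36) / 22) × 2 = 6.9091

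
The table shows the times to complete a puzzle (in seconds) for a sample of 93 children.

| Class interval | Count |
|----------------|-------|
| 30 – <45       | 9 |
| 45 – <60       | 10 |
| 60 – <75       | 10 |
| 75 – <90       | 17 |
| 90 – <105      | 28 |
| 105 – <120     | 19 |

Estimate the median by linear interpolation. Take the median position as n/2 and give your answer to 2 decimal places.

Cumulative frequencies: 9, 19, 29, 46, 74, 93
n = 93; position = n/2 = 46.5.
This falls in the class 90 – <105: L = 90, F = 46, f = 28, h = 15.
Median ≈ 90 + ((46.5 − 46) / 28) × 15 = 90.2679

90.27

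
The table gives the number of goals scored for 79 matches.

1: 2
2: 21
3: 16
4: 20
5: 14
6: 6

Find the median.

4

Cumulative frequencies: 2, 23, 39, 59, 73, 79
n = 79, so the median is the value in position (n+1)/2 = 40.
Position 40 falls at value 4.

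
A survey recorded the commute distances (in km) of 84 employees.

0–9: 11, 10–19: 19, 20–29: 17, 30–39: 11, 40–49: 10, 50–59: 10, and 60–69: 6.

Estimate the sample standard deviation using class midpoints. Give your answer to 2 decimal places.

18.27

Midpoints: 4.5, 14.5, 24.5, 34.5, 44.5, 54.5, 64.5
n = 84, Σfm = 2498, mean = 29.7381
Σfm² = 101981
Σf(m − x̄)² = Σfm² − (Σfm)²/n = 101981 − 2498²/84 = 27695.2381
Sample variance = 27695.2381 / 83 = 333.6776
Standard deviation = √333.6776 = 18.2668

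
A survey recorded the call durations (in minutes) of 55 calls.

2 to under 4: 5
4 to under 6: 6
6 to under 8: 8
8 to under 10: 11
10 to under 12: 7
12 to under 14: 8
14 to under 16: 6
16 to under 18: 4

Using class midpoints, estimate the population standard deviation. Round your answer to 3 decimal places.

4.047

Midpoints: 3, 5, 7, 9, 11, 13, 15, 17
n = 55, Σfm = 539, mean = 9.8000
Σfm² = 6183
Σf(m − x̄)² = Σfm² − (Σfm)²/n = 6183 − 539²/55 = 900.8000
Population variance = 900.8000 / 55 = 16.3782
Standard deviation = √16.3782 = 4.0470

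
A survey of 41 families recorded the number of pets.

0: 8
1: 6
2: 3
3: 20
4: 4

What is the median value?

3

Cumulative frequencies: 8, 14, 17, 37, 41
n = 41, so the median is the value in position (n+1)/2 = 21.
Position 21 falls at value 3.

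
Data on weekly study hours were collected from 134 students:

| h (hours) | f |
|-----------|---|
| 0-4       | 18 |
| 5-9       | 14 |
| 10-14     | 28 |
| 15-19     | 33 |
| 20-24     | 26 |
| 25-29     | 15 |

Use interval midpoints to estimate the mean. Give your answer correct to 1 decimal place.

Midpoints: 2, 7, 12, 17, 22, 27
Σfm = 18×2 + 14×7 + 28×12 + 33×17 + 26×22 + 15×27 = 2008
n = Σf = 134
Mean = 2008 / 134 = 14.9851

15.0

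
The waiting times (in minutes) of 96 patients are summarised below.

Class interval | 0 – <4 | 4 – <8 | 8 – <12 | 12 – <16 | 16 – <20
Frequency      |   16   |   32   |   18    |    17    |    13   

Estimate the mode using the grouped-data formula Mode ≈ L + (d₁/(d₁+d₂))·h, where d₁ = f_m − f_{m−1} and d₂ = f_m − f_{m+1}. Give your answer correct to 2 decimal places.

6.13

Modal class: 4 – <8 (highest frequency 32).
d₁ = 32 − 16 = 16, d₂ = 32 − 18 = 14
Mode ≈ 4 + (16/(16+14)) × 4 = 4 + 2.1333 = 6.1333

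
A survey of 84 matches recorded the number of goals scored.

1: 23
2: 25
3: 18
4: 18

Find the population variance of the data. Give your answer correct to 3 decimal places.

Values: 1, 2, 3, 4
n = 84, Σfx = 199, mean = 2.3690
Σfx² = 573
Σf(x − x̄)² = Σfx² − (Σfx)²/n = 573 − 199²/84 = 101.5595
Population variance = 101.5595 / 84 = 1.2090

1.209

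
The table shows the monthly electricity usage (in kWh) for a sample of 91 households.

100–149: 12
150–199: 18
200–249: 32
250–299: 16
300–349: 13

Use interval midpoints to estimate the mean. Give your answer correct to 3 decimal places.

224.500

Midpoints: 124.5, 174.5, 224.5, 274.5, 324.5
Σfm = 12×124.5 + 18×174.5 + 32×224.5 + 16×274.5 + 13×324.5 = 20429.5
n = Σf = 91
Mean = 20429.5 / 91 = 224.5000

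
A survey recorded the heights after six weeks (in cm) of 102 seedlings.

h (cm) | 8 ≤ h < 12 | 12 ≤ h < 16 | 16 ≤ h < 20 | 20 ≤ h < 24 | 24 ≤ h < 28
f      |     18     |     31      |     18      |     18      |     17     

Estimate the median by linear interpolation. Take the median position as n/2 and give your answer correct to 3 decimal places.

16.444

Cumulative frequencies: 18, 49, 67, 85, 102
n = 102; position = n/2 = 51.
This falls in the class 16 ≤ h < 20: L = 16, F = 49, f = 18, h = 4.
Median ≈ 16 + ((51 − 49) / 18) × 4 = 16.4444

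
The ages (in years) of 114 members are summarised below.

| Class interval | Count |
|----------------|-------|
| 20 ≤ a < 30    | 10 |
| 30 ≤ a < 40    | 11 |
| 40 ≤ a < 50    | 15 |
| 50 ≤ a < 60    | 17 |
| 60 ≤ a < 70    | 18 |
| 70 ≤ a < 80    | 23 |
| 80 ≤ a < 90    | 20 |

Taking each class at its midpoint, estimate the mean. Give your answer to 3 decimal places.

Midpoints: 25, 35, 45, 55, 65, 75, 85
Σfm = 10×25 + 11×35 + 15×45 + 17×55 + 18×65 + 23×75 + 20×85 = 6840
n = Σf = 114
Mean = 6840 / 114 = 60.0000

60.000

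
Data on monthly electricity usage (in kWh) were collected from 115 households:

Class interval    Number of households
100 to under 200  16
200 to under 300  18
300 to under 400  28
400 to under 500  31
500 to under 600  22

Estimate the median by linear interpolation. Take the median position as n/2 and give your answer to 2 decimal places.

Cumulative frequencies: 16, 34, 62, 93, 115
n = 115; position = n/2 = 57.5.
This falls in the class 300 to under 400: L = 300, F = 34, f = 28, h = 100.
Median ≈ 300 + ((57.5 − 34) / 28) × 100 = 383.9286

383.93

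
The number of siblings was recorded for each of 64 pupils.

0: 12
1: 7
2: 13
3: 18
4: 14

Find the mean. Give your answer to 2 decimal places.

Values: 0, 1, 2, 3, 4
Σfx = 12×0 + 7×1 + 13×2 + 18×3 + 14×4 = 143
n = Σf = 64
Mean = 143 / 64 = 2.2344

2.23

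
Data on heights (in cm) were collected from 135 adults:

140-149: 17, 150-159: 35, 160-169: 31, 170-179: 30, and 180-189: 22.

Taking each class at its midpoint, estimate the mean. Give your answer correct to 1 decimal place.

Midpoints: 144.5, 154.5, 164.5, 174.5, 184.5
Σfm = 17×144.5 + 35×154.5 + 31×164.5 + 30×174.5 + 22×184.5 = 22257.5
n = Σf = 135
Mean = 22257.5 / 135 = 164.8704

164.9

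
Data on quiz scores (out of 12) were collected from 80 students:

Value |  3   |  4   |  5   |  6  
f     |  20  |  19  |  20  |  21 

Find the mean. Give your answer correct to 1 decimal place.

4.5

Values: 3, 4, 5, 6
Σfx = 20×3 + 19×4 + 20×5 + 21×6 = 362
n = Σf = 80
Mean = 362 / 80 = 4.5250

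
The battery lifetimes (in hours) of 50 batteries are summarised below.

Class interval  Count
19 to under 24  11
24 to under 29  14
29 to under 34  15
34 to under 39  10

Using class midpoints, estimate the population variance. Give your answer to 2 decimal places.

Midpoints: 21.5, 26.5, 31.5, 36.5
n = 50, Σfm = 1445, mean = 28.9000
Σfm² = 43122.5
Σf(m − x̄)² = Σfm² − (Σfm)²/n = 43122.5 − 1445²/50 = 1362.0000
Population variance = 1362.0000 / 50 = 27.2400

27.24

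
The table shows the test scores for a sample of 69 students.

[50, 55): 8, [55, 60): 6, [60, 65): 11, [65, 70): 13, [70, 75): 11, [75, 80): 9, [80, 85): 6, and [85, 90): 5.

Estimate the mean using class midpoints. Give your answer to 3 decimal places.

68.949

Midpoints: 52.5, 57.5, 62.5, 67.5, 72.5, 77.5, 82.5, 87.5
Σfm = 8×52.5 + 6×57.5 + 11×62.5 + 13×67.5 + 11×72.5 + 9×77.5 + 6×82.5 + 5×87.5 = 4757.5
n = Σf = 69
Mean = 4757.5 / 69 = 68.9493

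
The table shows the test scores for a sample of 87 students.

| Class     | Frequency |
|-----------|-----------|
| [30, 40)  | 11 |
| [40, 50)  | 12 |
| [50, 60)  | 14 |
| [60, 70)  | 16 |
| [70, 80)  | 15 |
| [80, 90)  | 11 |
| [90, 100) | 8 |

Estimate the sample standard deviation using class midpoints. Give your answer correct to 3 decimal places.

18.390

Midpoints: 35, 45, 55, 65, 75, 85, 95
n = 87, Σfm = 5555, mean = 63.8506
Σfm² = 383775
Σf(m − x̄)² = Σfm² − (Σfm)²/n = 383775 − 5555²/87 = 29085.0575
Sample variance = 29085.0575 / 86 = 338.1983
Standard deviation = √338.1983 = 18.3902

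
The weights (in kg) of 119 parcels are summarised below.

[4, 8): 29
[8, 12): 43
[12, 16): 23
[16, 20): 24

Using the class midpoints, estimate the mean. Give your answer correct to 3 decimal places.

Midpoints: 6, 10, 14, 18
Σfm = 29×6 + 43×10 + 23×14 + 24×18 = 1358
n = Σf = 119
Mean = 1358 / 119 = 11.4118

11.412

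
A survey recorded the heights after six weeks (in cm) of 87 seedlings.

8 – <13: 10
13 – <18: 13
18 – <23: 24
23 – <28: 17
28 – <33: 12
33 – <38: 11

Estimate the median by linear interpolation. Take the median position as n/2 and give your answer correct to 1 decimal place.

Cumulative frequencies: 10, 23, 47, 64, 76, 87
n = 87; position = n/2 = 43.5.
This falls in the class 18 – <23: L = 18, F = 23, f = 24, h = 5.
Median ≈ 18 + ((43.5 − 23) / 24) × 5 = 22.2708

22.3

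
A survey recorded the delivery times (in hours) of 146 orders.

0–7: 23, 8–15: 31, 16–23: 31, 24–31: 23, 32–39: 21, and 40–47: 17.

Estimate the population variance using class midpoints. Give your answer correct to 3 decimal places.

163.324

Midpoints: 3.5, 11.5, 19.5, 27.5, 35.5, 43.5
n = 146, Σfm = 3159, mean = 21.6370
Σfm² = 92196.5
Σf(m − x̄)² = Σfm² − (Σfm)²/n = 92196.5 − 3159²/146 = 23845.2603
Population variance = 23845.2603 / 146 = 163.3237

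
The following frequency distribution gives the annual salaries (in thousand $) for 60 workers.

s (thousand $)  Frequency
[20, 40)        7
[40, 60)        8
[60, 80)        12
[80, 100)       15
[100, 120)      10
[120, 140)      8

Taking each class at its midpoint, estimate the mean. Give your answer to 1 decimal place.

Midpoints: 30, 50, 70, 90, 110, 130
Σfm = 7×30 + 8×50 + 12×70 + 15×90 + 10×110 + 8×130 = 4940
n = Σf = 60
Mean = 4940 / 60 = 82.3333

82.3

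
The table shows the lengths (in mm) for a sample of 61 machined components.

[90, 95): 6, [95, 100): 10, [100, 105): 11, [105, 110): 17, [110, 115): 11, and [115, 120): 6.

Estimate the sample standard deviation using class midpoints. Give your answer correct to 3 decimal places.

Midpoints: 92.5, 97.5, 102.5, 107.5, 112.5, 117.5
n = 61, Σfm = 6427.5, mean = 105.3689
Σfm² = 680481.25
Σf(m − x̄)² = Σfm² − (Σfm)²/n = 680481.25 − 6427.5²/61 = 3222.9508
Sample variance = 3222.9508 / 60 = 53.7158
Standard deviation = √53.7158 = 7.3291

7.329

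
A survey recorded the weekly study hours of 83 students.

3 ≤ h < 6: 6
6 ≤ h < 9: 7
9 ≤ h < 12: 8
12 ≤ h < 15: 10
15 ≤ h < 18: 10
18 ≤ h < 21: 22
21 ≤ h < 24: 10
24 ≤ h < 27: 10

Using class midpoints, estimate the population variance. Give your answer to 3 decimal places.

38.276

Midpoints: 4.5, 7.5, 10.5, 13.5, 16.5, 19.5, 22.5, 25.5
n = 83, Σfm = 1372.5, mean = 16.5361
Σfm² = 25872.75
Σf(m − x̄)² = Σfm² − (Σfm)²/n = 25872.75 − 1372.5²/83 = 3176.8916
Population variance = 3176.8916 / 83 = 38.2758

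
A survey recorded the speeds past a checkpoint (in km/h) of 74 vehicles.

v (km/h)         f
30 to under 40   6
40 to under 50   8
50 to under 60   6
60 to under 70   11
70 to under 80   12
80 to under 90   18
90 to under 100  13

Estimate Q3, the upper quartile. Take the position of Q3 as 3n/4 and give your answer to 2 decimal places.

86.94

Cumulative frequencies: 6, 14, 20, 31, 43, 61, 74
n = 74; position = 3n/4 = 55.5.
This falls in the class 80 to under 90: L = 80, F = 43, f = 18, h = 10.
Upper quartile ≈ 80 + ((55.5 − 43) / 18) × 10 = 86.9444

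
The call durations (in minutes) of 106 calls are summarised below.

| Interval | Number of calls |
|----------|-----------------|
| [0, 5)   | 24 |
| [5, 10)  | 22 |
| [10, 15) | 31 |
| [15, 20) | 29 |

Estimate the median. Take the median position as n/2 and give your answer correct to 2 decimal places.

Cumulative frequencies: 24, 46, 77, 106
n = 106; position = n/2 = 53.
This falls in the class [10, 15): L = 10, F = 46, f = 31, h = 5.
Median ≈ 10 + ((53 − 46) / 31) × 5 = 11.1290

11.13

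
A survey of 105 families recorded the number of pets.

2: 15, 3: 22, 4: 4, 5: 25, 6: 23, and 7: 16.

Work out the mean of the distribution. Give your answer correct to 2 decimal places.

4.64

Values: 2, 3, 4, 5, 6, 7
Σfx = 15×2 + 22×3 + 4×4 + 25×5 + 23×6 + 16×7 = 487
n = Σf = 105
Mean = 487 / 105 = 4.6381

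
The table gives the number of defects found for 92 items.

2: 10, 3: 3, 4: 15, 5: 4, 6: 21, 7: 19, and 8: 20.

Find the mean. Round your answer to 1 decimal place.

Values: 2, 3, 4, 5, 6, 7, 8
Σfx = 10×2 + 3×3 + 15×4 + 4×5 + 21×6 + 19×7 + 20×8 = 528
n = Σf = 92
Mean = 528 / 92 = 5.7391

5.7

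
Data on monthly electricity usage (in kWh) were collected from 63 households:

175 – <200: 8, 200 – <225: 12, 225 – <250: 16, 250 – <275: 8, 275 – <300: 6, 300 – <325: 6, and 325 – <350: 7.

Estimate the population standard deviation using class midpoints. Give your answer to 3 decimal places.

46.620

Midpoints: 187.5, 212.5, 237.5, 262.5, 287.5, 312.5, 337.5
n = 63, Σfm = 15912.5, mean = 252.5794
Σfm² = 4156093.75
Σf(m − x̄)² = Σfm² − (Σfm)²/n = 4156093.75 − 15912.5²/63 = 136924.6032
Population variance = 136924.6032 / 63 = 2173.4064
Standard deviation = √2173.4064 = 46.6198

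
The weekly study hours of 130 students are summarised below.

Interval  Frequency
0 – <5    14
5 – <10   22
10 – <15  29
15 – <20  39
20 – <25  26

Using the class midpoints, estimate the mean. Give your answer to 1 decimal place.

Midpoints: 2.5, 7.5, 12.5, 17.5, 22.5
Σfm = 14×2.5 + 22×7.5 + 29×12.5 + 39×17.5 + 26×22.5 = 1830
n = Σf = 130
Mean = 1830 / 130 = 14.0769

14.1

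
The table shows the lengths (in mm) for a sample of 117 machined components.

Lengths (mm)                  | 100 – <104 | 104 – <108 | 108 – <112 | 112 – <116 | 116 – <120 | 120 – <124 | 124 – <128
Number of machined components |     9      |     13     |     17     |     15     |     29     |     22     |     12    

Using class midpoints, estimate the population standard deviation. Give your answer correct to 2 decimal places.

Midpoints: 102, 106, 110, 114, 118, 122, 126
n = 117, Σfm = 13494, mean = 115.3333
Σfm² = 1562100
Σf(m − x̄)² = Σfm² − (Σfm)²/n = 1562100 − 13494²/117 = 5792.0000
Population variance = 5792.0000 / 117 = 49.5043
Standard deviation = √49.5043 = 7.0359

7.04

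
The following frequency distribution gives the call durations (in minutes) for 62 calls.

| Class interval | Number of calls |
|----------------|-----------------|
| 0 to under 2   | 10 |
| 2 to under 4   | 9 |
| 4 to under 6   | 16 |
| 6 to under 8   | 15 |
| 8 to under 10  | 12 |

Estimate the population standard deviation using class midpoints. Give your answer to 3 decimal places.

Midpoints: 1, 3, 5, 7, 9
n = 62, Σfm = 330, mean = 5.3226
Σfm² = 2198
Σf(m − x̄)² = Σfm² − (Σfm)²/n = 2198 − 330²/62 = 441.5484
Population variance = 441.5484 / 62 = 7.1217
Standard deviation = √7.1217 = 2.6687

2.669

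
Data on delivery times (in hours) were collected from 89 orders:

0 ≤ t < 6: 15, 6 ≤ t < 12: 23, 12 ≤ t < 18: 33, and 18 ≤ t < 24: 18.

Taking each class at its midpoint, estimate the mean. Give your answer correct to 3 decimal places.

Midpoints: 3, 9, 15, 21
Σfm = 15×3 + 23×9 + 33×15 + 18×21 = 1125
n = Σf = 89
Mean = 1125 / 89 = 12.6404

12.640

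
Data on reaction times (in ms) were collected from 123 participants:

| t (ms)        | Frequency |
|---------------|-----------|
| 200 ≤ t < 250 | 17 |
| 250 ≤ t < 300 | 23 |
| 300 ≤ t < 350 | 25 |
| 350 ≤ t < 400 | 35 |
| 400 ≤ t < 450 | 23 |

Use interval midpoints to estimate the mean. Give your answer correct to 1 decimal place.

Midpoints: 225, 275, 325, 375, 425
Σfm = 17×225 + 23×275 + 25×325 + 35×375 + 23×425 = 41175
n = Σf = 123
Mean = 41175 / 123 = 334.7561

334.8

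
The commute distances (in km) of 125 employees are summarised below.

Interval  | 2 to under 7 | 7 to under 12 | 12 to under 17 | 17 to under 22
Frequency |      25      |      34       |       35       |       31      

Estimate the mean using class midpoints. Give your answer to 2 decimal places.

Midpoints: 4.5, 9.5, 14.5, 19.5
Σfm = 25×4.5 + 34×9.5 + 35×14.5 + 31×19.5 = 1547.5
n = Σf = 125
Mean = 1547.5 / 125 = 12.3800

12.38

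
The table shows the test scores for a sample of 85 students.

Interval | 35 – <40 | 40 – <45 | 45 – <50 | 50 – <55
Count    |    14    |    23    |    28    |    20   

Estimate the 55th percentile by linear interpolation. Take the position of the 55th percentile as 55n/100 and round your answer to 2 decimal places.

46.74

Cumulative frequencies: 14, 37, 65, 85
n = 85; position = 55n/100 = 46.75.
This falls in the class 45 – <50: L = 45, F = 37, f = 28, h = 5.
55th percentile ≈ 45 + ((46.75 − 37) / 28) × 5 = 46.7411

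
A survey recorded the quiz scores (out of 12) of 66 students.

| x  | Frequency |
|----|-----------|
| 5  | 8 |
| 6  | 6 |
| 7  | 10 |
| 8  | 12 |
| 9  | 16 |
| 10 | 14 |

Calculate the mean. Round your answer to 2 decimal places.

Values: 5, 6, 7, 8, 9, 10
Σfx = 8×5 + 6×6 + 10×7 + 12×8 + 16×9 + 14×10 = 526
n = Σf = 66
Mean = 526 / 66 = 7.9697

7.97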